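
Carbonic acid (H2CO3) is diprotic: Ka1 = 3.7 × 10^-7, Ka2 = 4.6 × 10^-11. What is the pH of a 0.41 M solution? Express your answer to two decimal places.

Ka1 ≫ Ka2, so treat the first dissociation as the only significant source of H+.
Ka1 = x²/(0.41 − x) = 3.7 × 10^-7
x ≈ √(3.7 × 10^-7 × 0.41) = 3.89 × 10^-4 M
pH = −log(3.89 × 10^-4) = 3.41

pH = 3.41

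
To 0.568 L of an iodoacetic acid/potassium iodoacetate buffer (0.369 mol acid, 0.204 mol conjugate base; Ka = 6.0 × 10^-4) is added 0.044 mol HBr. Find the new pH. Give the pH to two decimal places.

pH = 2.81

Added H+ converts ICH2COO- to ICH2COOH: ICH2COOH → 0.413 mol, ICH2COO- → 0.16 mol.
pKa = −log(6.0 × 10^-4) = 3.222
pH = pKa + log(n_ICH2COO-/n_ICH2COOH) = 3.222 + log(0.16/0.413) = 3.222 + (-0.412)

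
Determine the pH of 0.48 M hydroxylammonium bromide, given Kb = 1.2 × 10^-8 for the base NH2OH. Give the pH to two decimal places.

NH3OH+ is the conjugate acid of the weak base NH2OH.
Ka = Kw/Kb = 1.0×10^-14 / 1.2 × 10^-8 = 8.33 × 10^-7
From the ICE table, Ka = [H+]²/(0.48 − [H+]) = 8.33 × 10^-7.
Neglecting [H+] in the denominator: [H+] = √(8.33 × 10^-7 × 0.48) = 6.32 × 10^-4 M
Check: 0.13% ionized — well under 5%, approximation valid.
pH = −log[H+] = −log(6.32 × 10^-4) = 3.20

pH = 3.20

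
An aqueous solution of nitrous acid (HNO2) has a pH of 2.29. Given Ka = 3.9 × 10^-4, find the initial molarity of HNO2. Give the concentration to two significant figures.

[H+] = 10^(-2.29) = 5.13 × 10^-3 M = x
Ka = x²/(C₀ − x) ⇒ C₀ = x + x²/Ka
C₀ = 5.13 × 10^-3 + (5.13 × 10^-3)²/(3.9 × 10^-4) = 7.26 × 10^-2 M

C₀ = 7.3 × 10^-2 M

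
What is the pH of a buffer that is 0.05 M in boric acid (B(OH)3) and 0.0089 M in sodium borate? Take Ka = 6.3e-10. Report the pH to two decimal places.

pKa = −log(6.3 × 10^-10) = 9.201
Henderson–Hasselbalch: pH = pKa + log([B(OH)4-]/[B(OH)3]) = 9.201 + log(0.0089/0.05)
pH = 9.201 + (-0.750) = 8.45

pH = 8.45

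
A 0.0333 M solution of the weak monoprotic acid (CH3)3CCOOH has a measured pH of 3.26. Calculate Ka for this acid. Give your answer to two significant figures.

Ka = 9.2 × 10^-6

[H+] = 10^(-3.26) = 5.50 × 10^-4 M
At equilibrium [HA] = 0.0333 − 5.50 × 10^-4 = 3.28 × 10^-2 M
Ka = [H+][A-]/[HA] = (5.50 × 10^-4)² / 3.28 × 10^-2 = 9.2 × 10^-6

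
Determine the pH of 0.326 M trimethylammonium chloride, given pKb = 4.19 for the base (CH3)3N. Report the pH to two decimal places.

pH = 5.15

(CH3)3NH+ is the conjugate acid of the weak base (CH3)3N.
Kb = 10^(−4.19) = 6.46 × 10^-5
Ka = Kw/Kb = 1.0×10^-14 / 6.46 × 10^-5 = 1.55 × 10^-10
Ka = x²/(0.326 − x) = 1.55 × 10^-10
Neglecting x in the denominator: x = √(1.55 × 10^-10 × 0.326) = 7.11 × 10^-6 M
pH = −log[H+] = −log(7.11 × 10^-6) = 5.15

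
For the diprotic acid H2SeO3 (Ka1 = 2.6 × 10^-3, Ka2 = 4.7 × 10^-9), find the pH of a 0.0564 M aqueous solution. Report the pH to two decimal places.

pH = 1.96

Ka1 ≫ Ka2, so treat the first dissociation as the only significant source of H+.
Ka1 = x²/(0.0564 − x) = 2.6 × 10^-3
Solving the quadratic: x = (−Ka1 + √(Ka1² + 4·Ka1·C₀))/2 = 1.09 × 10^-2 M
pH = −log(1.09 × 10^-2) = 1.96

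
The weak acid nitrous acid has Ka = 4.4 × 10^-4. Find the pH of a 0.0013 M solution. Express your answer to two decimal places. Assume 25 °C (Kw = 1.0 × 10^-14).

HNO2 ⇌ NO2- + H+
From the ICE table, Ka = [H+]²/(0.0013 − [H+]) = 4.4 × 10^-4.
The 5% rule fails; solving [H+]² + Ka·[H+] − Ka·C₀ = 0 exactly:
[H+] = (−Ka + √(Ka² + 4·Ka·C₀))/2 = 5.68 × 10^-4 M
pH = −log[H+] = −log(5.68 × 10^-4) = 3.25

pH = 3.25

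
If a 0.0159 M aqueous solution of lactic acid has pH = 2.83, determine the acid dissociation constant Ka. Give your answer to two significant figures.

Ka = 1.5 × 10^-4

[H+] = 10^(-2.83) = 1.48 × 10^-3 M
At equilibrium [HA] = 0.0159 − 1.48 × 10^-3 = 1.44 × 10^-2 M
Ka = [H+][A-]/[HA] = (1.48 × 10^-3)² / 1.44 × 10^-2 = 1.5 × 10^-4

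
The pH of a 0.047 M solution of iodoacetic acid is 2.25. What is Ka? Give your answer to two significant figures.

[H+] = 10^(-2.25) = 5.62 × 10^-3 M
At equilibrium [HA] = 0.047 − 5.62 × 10^-3 = 4.14 × 10^-2 M
Ka = [H+][A-]/[HA] = (5.62 × 10^-3)² / 4.14 × 10^-2 = 7.6 × 10^-4

Ka = 7.6 × 10^-4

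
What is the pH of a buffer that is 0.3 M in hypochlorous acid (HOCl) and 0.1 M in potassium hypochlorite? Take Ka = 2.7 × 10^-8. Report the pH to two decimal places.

pKa = −log(2.7 × 10^-8) = 7.569
Henderson–Hasselbalch: pH = pKa + log([OCl-]/[HOCl]) = 7.569 + log(0.1/0.3)
pH = 7.569 + (-0.477) = 7.09

pH = 7.09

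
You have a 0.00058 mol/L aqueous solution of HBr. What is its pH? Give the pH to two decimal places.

pH = 3.24

HBr is a strong acid and dissociates completely, so [H+] = 0.00058 M.
pH = -log(0.00058) = 3.24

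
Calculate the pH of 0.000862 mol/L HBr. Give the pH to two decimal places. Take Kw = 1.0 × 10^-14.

pH = 3.06

HBr is a strong acid and dissociates completely, so [H+] = 0.000862 M.
pH = -log(0.000862) = 3.06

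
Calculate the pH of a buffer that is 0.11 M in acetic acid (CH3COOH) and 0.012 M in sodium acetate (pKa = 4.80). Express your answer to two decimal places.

pH = 3.84

Using pH = pKa + log([base]/[acid]) with [base]/[acid] = 0.012/0.11:
pH = 4.80 + (-0.962) = 3.84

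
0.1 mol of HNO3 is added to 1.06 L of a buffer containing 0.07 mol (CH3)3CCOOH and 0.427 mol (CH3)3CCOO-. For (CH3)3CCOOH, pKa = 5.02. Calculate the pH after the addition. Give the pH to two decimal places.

After neutralization: n((CH3)3CCOOH) = 0.17 mol, n((CH3)3CCOO-) = 0.327 mol.
pH = pKa + log([A⁻]/[HA]) = 5.02 + log(0.327/0.17) = 5.02 +0.284

pH = 5.30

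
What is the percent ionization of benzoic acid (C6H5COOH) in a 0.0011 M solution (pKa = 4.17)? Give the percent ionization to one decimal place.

21.9%

C6H5COOH ⇌ C6H5COO- + H+; let x = [H+] at equilibrium.
Ka = 10^(−4.17) = 6.76 × 10^-5
Ka = x²/(C₀ − x); solving the quadratic gives x = 2.41 × 10^-4 M.
% ionization = x/C₀ × 100% = 2.41 × 10^-4/0.0011 × 100% = 21.9%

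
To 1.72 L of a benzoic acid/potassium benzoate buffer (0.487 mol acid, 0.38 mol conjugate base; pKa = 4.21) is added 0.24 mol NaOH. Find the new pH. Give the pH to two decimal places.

OH- converts C6H5COOH to C6H5COO-: C6H5COOH → 0.247 mol, C6H5COO- → 0.62 mol.
pH = pKa + log([A⁻]/[HA]) = 4.21 + log(0.62/0.247) = 4.21 +0.400

pH = 4.61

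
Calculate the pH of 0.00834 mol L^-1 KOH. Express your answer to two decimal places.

KOH is a strong base; [OH-] = 0.00834 M.
pOH = -log(0.00834) = 2.08
pH = 14.00 - 2.08 = 11.92

pH = 11.92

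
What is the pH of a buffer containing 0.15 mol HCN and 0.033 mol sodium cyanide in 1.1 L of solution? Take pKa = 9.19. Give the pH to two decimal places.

Using pH = pKa + log([base]/[acid]) with [base]/[acid] = 0.033/0.15:
pH = 9.19 + (-0.658) = 8.53

pH = 8.53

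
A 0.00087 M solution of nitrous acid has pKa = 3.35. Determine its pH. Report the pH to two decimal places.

pH = 3.36

HNO2 ⇌ NO2- + H+
Ka = 10^(−3.35) = 4.47 × 10^-4
From the ICE table, Ka = [H+]²/(0.00087 − [H+]) = 4.47 × 10^-4.
Here C₀/Ka ≈ 1.95, so the small-[H+] approximation fails. Use the quadratic:
[H+] = (−Ka + √(Ka² + 4·Ka·C₀))/2 = 4.39 × 10^-4 M
pH = −log(4.39 × 10^-4) = 3.36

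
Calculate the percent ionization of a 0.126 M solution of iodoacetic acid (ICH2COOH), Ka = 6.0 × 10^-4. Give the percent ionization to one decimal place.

ICH2COOH ⇌ ICH2COO- + H+; let x = [H+] at equilibrium.
Ka = x²/(C₀ − x); solving the quadratic gives x = 8.40 × 10^-3 M.
% ionization = x/C₀ × 100% = 8.40 × 10^-3/0.126 × 100% = 6.7%

6.7%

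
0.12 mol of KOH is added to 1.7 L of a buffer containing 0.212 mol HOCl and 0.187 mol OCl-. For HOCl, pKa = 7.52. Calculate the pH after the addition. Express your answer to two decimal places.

pH = 8.04

OH- converts HOCl to OCl-: HOCl → 0.092 mol, OCl- → 0.307 mol.
pH = pKa + log([A⁻]/[HA]) = 7.52 + log(0.307/0.092) = 7.52 +0.523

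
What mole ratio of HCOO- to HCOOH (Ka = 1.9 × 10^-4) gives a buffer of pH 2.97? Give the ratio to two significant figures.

ratio = 0.18

pKa = -log(1.9 × 10^-4) = 3.721
pH = pKa + log(r) ⇒ log(r) = 2.97 − 3.721 = -0.751
r = [HCOO-]/[HCOOH] = 10^(-0.751) = 0.177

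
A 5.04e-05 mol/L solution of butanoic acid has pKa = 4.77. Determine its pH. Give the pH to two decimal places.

CH3(CH2)2COOH ⇌ CH3(CH2)2COO- + H+
Ka = 10^(−4.77) = 1.70 × 10^-5
Ka = [H+]²/(5.04e-05 − [H+]) = 1.70 × 10^-5
Here C₀/Ka ≈ 2.96, so the small-[H+] approximation fails. Use the quadratic:
[H+] = (−Ka + √(Ka² + 4·Ka·C₀))/2 = 2.20 × 10^-5 M
pH = −log(2.20 × 10^-5) = 4.66

pH = 4.66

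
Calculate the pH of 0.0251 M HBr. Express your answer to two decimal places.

HBr is a strong acid and dissociates completely, so [H+] = 0.0251 M.
pH = -log(0.0251) = 1.60

pH = 1.60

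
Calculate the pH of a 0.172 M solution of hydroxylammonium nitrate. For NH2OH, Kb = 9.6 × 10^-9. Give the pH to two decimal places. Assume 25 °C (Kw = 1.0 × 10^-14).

NH3OH+ is the conjugate acid of the weak base NH2OH.
Ka = Kw/Kb = 1.0×10^-14 / 9.6 × 10^-9 = 1.04 × 10^-6
Ka = [H+]²/(0.172 − [H+]) = 1.04 × 10^-6
Neglecting [H+] in the denominator: [H+] = √(1.04 × 10^-6 × 0.172) = 4.23 × 10^-4 M
pH = −log(4.23 × 10^-4) = 3.37

pH = 3.37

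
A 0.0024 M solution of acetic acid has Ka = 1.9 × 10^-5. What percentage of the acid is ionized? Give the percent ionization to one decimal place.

CH3COOH ⇌ CH3COO- + H+; let x = [H+] at equilibrium.
Ka = x²/(C₀ − x); solving the quadratic gives x = 2.04 × 10^-4 M.
Fraction ionized = 2.04 × 10^-4 / 0.0024 = 0.0850 → 8.5%

8.5%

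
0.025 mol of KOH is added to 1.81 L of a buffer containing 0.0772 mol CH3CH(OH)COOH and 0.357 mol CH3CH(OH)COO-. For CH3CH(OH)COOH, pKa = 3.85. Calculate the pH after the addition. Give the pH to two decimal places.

pH = 4.71

After neutralization: n(CH3CH(OH)COOH) = 0.0522 mol, n(CH3CH(OH)COO-) = 0.382 mol.
pH = pKa + log([A⁻]/[HA]) = 3.85 + log(0.382/0.0522) = 3.85 +0.864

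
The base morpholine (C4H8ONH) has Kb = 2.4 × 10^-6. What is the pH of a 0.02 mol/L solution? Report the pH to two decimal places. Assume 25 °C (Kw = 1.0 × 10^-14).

C4H8ONH + H2O ⇌ C4H8ONH2+ + OH-
Kb = [OH-]²/(0.02 − [OH-]) = 2.4 × 10^-6
Since Kb ≪ C₀, [OH-] ≈ √(Kb·C₀) = 2.19 × 10^-4 M.
pOH = −log(2.19 × 10^-4) = 3.66; pH = 14.00 − 3.66 = 10.34

pH = 10.34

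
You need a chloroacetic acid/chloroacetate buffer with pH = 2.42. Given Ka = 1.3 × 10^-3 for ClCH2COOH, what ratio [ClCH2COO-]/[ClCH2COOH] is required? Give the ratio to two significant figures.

ratio = 0.34

pKa = -log(1.3 × 10^-3) = 2.886
pH = pKa + log(r) ⇒ log(r) = 2.42 − 2.886 = -0.466
r = [ClCH2COO-]/[ClCH2COOH] = 10^(-0.466) = 0.342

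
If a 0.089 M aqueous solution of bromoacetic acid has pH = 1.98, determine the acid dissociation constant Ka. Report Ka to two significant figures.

[H+] = 10^(-1.98) = 1.05 × 10^-2 M
At equilibrium [HA] = 0.089 − 1.05 × 10^-2 = 7.85 × 10^-2 M
Ka = [H+][A-]/[HA] = (1.05 × 10^-2)² / 7.85 × 10^-2 = 1.4 × 10^-3

Ka = 1.4 × 10^-3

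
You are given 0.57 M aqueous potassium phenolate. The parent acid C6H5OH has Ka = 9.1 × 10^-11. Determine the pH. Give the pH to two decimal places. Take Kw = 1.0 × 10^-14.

pH = 11.90

C6H5O- is the conjugate base of the weak acid C6H5OH.
Kb = Kw/Ka = 1.0×10^-14 / 9.1 × 10^-11 = 1.10 × 10^-4
Kb = [OH-]²/(0.57 − [OH-]) = 1.10 × 10^-4
Assume [OH-] ≪ 0.57: [OH-] ≈ √(1.10 × 10^-4 × 0.57) = 7.92 × 10^-3 M
pOH = 2.10, so pH = 14.00 − pOH = 11.90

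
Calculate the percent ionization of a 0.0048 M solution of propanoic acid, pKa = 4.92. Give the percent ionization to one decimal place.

CH3CH2COOH ⇌ CH3CH2COO- + H+; let x = [H+] at equilibrium.
Ka = 10^(−4.92) = 1.20 × 10^-5
Solve x² + 1.2e-05x − 5.76e-08 = 0 → x = 2.34 × 10^-4 M
% ionization = x/C₀ × 100% = 2.34 × 10^-4/0.0048 × 100% = 4.9%

4.9%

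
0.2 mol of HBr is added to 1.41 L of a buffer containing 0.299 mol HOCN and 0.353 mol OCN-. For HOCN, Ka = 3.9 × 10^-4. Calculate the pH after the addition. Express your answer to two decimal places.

pH = 2.90

Added H+ converts OCN- to HOCN: HOCN → 0.499 mol, OCN- → 0.153 mol.
pKa = −log(3.9 × 10^-4) = 3.409
Henderson–Hasselbalch with mole ratio 0.153/0.499: pH = 3.409 + (-0.513)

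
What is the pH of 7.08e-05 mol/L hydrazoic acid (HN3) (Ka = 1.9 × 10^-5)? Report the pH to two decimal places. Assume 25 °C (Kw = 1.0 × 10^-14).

HN3 ⇌ N3- + H+
From the ICE table, Ka = [H+]²/(7.08e-05 − [H+]) = 1.9 × 10^-5.
The 5% rule fails; solving [H+]² + Ka·[H+] − Ka·C₀ = 0 exactly:
[H+] = (−Ka + √(Ka² + 4·Ka·C₀))/2 = 2.84 × 10^-5 M
pH = −log(2.84 × 10^-5) = 4.55

pH = 4.55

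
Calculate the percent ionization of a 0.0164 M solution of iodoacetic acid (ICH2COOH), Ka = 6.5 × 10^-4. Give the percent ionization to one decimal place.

ICH2COOH ⇌ ICH2COO- + H+; let x = [H+] at equilibrium.
Solve x² + 0.00065x − 1.07e-05 = 0 → x = 2.96 × 10^-3 M
Fraction ionized = 2.96 × 10^-3 / 0.0164 = 0.1805 → 18.0%

18.0%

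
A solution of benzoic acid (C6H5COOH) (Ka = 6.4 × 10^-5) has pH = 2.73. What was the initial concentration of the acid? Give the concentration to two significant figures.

[H+] = 10^(-2.73) = 1.86 × 10^-3 M = x
Ka = x²/(C₀ − x) ⇒ C₀ = x + x²/Ka
C₀ = 1.86 × 10^-3 + (1.86 × 10^-3)²/(6.4 × 10^-5) = 5.59 × 10^-2 M

C₀ = 5.6 × 10^-2 M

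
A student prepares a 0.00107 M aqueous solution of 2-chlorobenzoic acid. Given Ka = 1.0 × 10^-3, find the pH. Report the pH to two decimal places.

ClC6H4COOH ⇌ ClC6H4COO- + H+
Ka = [H+]²/(0.00107 − [H+]) = 1.0 × 10^-3
[H+] is not negligible relative to C₀; solve [H+]² + 0.001·[H+] − 1.07e-06 = 0.
[H+] = [−0.001 + √(0.001² + 4.28e-06)]/2 = 6.49 × 10^-4 M
pH = −log[H+] = −log(6.49 × 10^-4) = 3.19

pH = 3.19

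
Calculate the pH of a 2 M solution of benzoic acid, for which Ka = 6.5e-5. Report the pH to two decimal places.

pH = 1.94

C6H5COOH ⇌ C6H5COO- + H+
Let x = [H+] at equilibrium. Ka = x²/(2 − x).
Neglecting x in the denominator: x = √(6.5 × 10^-5 × 2) = 1.14 × 10^-2 M
(x/C₀ = 0.57% < 5%, so the approximation holds.)
pH = −log(1.14 × 10^-2) = 1.94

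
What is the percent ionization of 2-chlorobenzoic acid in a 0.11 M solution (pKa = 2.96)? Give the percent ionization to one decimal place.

ClC6H4COOH ⇌ ClC6H4COO- + H+; let x = [H+] at equilibrium.
Ka = 10^(−2.96) = 1.10 × 10^-3
Ka = x²/(C₀ − x); solving the quadratic gives x = 1.05 × 10^-2 M.
% ionization = x/C₀ × 100% = 1.05 × 10^-2/0.11 × 100% = 9.5%

9.5%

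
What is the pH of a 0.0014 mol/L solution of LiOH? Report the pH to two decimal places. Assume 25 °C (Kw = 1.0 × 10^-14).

LiOH is a strong base; [OH-] = 0.0014 M.
pOH = -log(0.0014) = 2.85
pH = 14.00 - 2.85 = 11.15

pH = 11.15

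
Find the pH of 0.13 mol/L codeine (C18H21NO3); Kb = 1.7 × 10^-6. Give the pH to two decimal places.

C18H21NO3 + H2O ⇌ C18H22NO3+ + OH-
From the ICE table, Kb = x²/(0.13 − x) = 1.7 × 10^-6.
Assume x ≪ 0.13: x ≈ √(1.7 × 10^-6 × 0.13) = 4.70 × 10^-4 M
pOH = −log(4.70 × 10^-4) = 3.33; pH = 14.00 − 3.33 = 10.67

pH = 10.67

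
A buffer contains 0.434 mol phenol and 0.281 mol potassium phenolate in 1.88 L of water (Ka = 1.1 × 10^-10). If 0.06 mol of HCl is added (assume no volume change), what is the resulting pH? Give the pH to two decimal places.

pH = 9.61

After neutralization: n(C6H5OH) = 0.494 mol, n(C6H5O-) = 0.221 mol.
pKa = −log(1.1 × 10^-10) = 9.959
Henderson–Hasselbalch with mole ratio 0.221/0.494: pH = 9.959 + (-0.349)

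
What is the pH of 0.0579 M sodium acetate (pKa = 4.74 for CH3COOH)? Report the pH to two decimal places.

CH3COO- is the conjugate base of the weak acid CH3COOH.
Ka = 10^(−4.74) = 1.82 × 10^-5
Kb = Kw/Ka = 1.0×10^-14 / 1.82 × 10^-5 = 5.49 × 10^-10
Kb = [OH-]²/(0.0579 − [OH-]) = 5.49 × 10^-10
Since Kb ≪ C₀, [OH-] ≈ √(Kb·C₀) = 5.64 × 10^-6 M.
([OH-]/C₀ = 0.0097% < 5%, so the approximation holds.)
pOH = −log(5.64 × 10^-6) = 5.25; pH = 14.00 − 5.25 = 8.75

pH = 8.75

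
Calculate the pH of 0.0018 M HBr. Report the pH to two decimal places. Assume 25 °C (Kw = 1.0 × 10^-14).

pH = 2.74

HBr is a strong acid and dissociates completely, so [H+] = 0.0018 M.
pH = -log(0.0018) = 2.74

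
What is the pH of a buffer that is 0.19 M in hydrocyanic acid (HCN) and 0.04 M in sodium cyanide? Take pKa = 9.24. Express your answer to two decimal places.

pH = pKa + log([A⁻]/[HA]) = 9.24 + log(0.04/0.19)
pH = 9.24 + (-0.677) = 8.56

pH = 8.56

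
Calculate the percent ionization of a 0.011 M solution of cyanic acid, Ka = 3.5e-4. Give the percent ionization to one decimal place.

16.3%

HOCN ⇌ OCN- + H+; let x = [H+] at equilibrium.
Solve x² + 0.00035x − 3.85e-06 = 0 → x = 1.79 × 10^-3 M
% ionization = x/C₀ × 100% = 1.79 × 10^-3/0.011 × 100% = 16.3%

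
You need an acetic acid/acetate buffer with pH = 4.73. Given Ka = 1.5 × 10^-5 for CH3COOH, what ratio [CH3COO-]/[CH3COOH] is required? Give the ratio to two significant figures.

pKa = -log(1.5 × 10^-5) = 4.824
pH = pKa + log(r) ⇒ log(r) = 4.73 − 4.824 = -0.094
r = [CH3COO-]/[CH3COOH] = 10^(-0.094) = 0.805

ratio = 0.81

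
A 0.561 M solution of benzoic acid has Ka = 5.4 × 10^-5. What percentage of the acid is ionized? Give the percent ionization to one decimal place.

1.0%

C6H5COOH ⇌ C6H5COO- + H+; let x = [H+] at equilibrium.
x ≈ √(Ka·C₀) = √(5.4 × 10^-5 × 0.561) = 5.50 × 10^-3 M
Fraction ionized = 5.50 × 10^-3 / 0.561 = 0.0098 → 1.0%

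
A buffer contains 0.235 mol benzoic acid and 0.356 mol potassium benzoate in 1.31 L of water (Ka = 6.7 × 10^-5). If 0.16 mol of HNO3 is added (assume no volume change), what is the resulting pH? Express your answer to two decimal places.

pH = 3.87

Added H+ converts C6H5COO- to C6H5COOH: C6H5COOH → 0.395 mol, C6H5COO- → 0.196 mol.
pKa = −log(6.7 × 10^-5) = 4.174
pH = pKa + log([A⁻]/[HA]) = 4.174 + log(0.196/0.395) = 4.174 -0.304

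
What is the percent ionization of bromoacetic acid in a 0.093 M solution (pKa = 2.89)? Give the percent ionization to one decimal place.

11.1%

BrCH2COOH ⇌ BrCH2COO- + H+; let x = [H+] at equilibrium.
Ka = 10^(−2.89) = 1.29 × 10^-3
Ka = x²/(C₀ − x); solving the quadratic gives x = 1.03 × 10^-2 M.
% ionization = x/C₀ × 100% = 1.03 × 10^-2/0.093 × 100% = 11.1%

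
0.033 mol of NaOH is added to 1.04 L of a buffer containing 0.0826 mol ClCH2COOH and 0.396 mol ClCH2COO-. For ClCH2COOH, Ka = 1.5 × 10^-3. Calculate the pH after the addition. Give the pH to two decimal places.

pH = 3.76

OH- converts ClCH2COOH to ClCH2COO-: ClCH2COOH → 0.0496 mol, ClCH2COO- → 0.429 mol.
pKa = −log(1.5 × 10^-3) = 2.824
Henderson–Hasselbalch with mole ratio 0.429/0.0496: pH = 2.824 + (+0.937)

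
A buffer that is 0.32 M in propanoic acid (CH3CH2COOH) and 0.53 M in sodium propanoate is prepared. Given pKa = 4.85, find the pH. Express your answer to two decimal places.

Using pH = pKa + log([base]/[acid]) with [base]/[acid] = 0.53/0.32:
pH = 4.85 + (+0.219) = 5.07

pH = 5.07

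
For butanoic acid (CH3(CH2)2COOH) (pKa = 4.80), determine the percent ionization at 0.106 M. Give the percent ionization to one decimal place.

CH3(CH2)2COOH ⇌ CH3(CH2)2COO- + H+; let x = [H+] at equilibrium.
Ka = 10^(−4.80) = 1.58 × 10^-5
x ≈ √(Ka·C₀) = √(1.58 × 10^-5 × 0.106) = 1.29 × 10^-3 M
% ionization = x/C₀ × 100% = 1.29 × 10^-3/0.106 × 100% = 1.2%

1.2%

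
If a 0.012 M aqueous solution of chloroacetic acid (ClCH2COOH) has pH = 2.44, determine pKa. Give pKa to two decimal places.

[H+] = 10^(-2.44) = 3.63 × 10^-3 M
At equilibrium [HA] = 0.012 − 3.63 × 10^-3 = 8.37 × 10^-3 M
Ka = [H+][A-]/[HA] = (3.63 × 10^-3)² / 8.37 × 10^-3 = 1.57 × 10^-3
pKa = -log(1.57 × 10^-3) = 2.80

pKa = 2.80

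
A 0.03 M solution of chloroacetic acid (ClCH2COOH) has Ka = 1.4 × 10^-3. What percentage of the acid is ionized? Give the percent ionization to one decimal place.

19.4%

ClCH2COOH ⇌ ClCH2COO- + H+; let x = [H+] at equilibrium.
Ka = x²/(C₀ − x); solving the quadratic gives x = 5.82 × 10^-3 M.
% ionization = x/C₀ × 100% = 5.82 × 10^-3/0.03 × 100% = 19.4%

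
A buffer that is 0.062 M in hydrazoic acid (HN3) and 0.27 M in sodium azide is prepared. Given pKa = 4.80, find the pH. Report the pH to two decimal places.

pH = 5.44

Henderson–Hasselbalch: pH = pKa + log([N3-]/[HN3]) = 4.80 + log(0.27/0.062)
pH = 4.80 + (+0.639) = 5.44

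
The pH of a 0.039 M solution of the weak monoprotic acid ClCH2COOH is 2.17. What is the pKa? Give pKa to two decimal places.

pKa = 2.85

[H+] = 10^(-2.17) = 6.76 × 10^-3 M
At equilibrium [HA] = 0.039 − 6.76 × 10^-3 = 3.22 × 10^-2 M
Ka = [H+][A-]/[HA] = (6.76 × 10^-3)² / 3.22 × 10^-2 = 1.42 × 10^-3
pKa = -log(1.42 × 10^-3) = 2.85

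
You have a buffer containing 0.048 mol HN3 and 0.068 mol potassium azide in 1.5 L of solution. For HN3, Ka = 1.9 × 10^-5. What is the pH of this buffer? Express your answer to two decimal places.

pH = 4.87

pKa = −log(1.9 × 10^-5) = 4.721
Henderson–Hasselbalch: pH = pKa + log([N3-]/[HN3]) = 4.721 + log(0.068/0.048)
pH = 4.721 + (+0.151) = 4.87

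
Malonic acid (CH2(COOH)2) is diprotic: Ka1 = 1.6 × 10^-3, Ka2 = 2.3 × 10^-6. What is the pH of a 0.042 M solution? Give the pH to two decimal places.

Ka1 ≫ Ka2, so treat the first dissociation as the only significant source of H+.
Ka1 = x²/(0.042 − x) = 1.6 × 10^-3
Solving the quadratic: x = (−Ka1 + √(Ka1² + 4·Ka1·C₀))/2 = 7.44 × 10^-3 M
pH = −log(7.44 × 10^-3) = 2.13

pH = 2.13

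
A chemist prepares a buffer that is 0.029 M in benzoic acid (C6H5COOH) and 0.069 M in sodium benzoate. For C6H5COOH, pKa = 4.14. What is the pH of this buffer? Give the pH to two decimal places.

pH = 4.52

Using pH = pKa + log([base]/[acid]) with [base]/[acid] = 0.069/0.029:
pH = 4.14 + (+0.376) = 4.52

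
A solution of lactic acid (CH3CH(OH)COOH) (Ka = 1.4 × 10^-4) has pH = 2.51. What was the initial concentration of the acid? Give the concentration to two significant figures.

[H+] = 10^(-2.51) = 3.09 × 10^-3 M = x
Ka = x²/(C₀ − x) ⇒ C₀ = x + x²/Ka
C₀ = 3.09 × 10^-3 + (3.09 × 10^-3)²/(1.4 × 10^-4) = 7.13 × 10^-2 M

C₀ = 7.1 × 10^-2 M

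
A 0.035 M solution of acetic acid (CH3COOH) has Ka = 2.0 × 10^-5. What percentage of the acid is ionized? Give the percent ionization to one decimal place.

2.4%

CH3COOH ⇌ CH3COO- + H+; let x = [H+] at equilibrium.
x ≈ √(Ka·C₀) = √(2.0 × 10^-5 × 0.035) = 8.37 × 10^-4 M
Fraction ionized = 8.37 × 10^-4 / 0.035 = 0.0239 → 2.4%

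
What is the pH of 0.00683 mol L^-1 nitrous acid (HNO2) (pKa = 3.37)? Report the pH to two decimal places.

pH = 2.82

HNO2 ⇌ NO2- + H+
Ka = 10^(−3.37) = 4.27 × 10^-4
Let x = [H+] at equilibrium. Ka = x²/(0.00683 − x).
Here C₀/Ka ≈ 16, so the small-x approximation fails. Use the quadratic:
x = [−0.000427 + √(0.000427² + 1.17e-05)]/2 = 1.51 × 10^-3 M
pH = −log(1.51 × 10^-3) = 2.82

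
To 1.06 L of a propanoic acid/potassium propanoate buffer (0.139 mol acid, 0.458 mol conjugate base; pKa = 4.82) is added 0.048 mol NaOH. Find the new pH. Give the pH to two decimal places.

OH- converts CH3CH2COOH to CH3CH2COO-: CH3CH2COOH → 0.091 mol, CH3CH2COO- → 0.506 mol.
Henderson–Hasselbalch with mole ratio 0.506/0.091: pH = 4.82 + (+0.745)

pH = 5.57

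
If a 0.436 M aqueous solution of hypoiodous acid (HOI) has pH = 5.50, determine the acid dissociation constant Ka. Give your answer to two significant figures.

[H+] = 10^(-5.50) = 3.16 × 10^-6 M
At equilibrium [HA] = 0.436 − 3.16 × 10^-6 = 4.36 × 10^-1 M
Ka = [H+][A-]/[HA] = (3.16 × 10^-6)² / 4.36 × 10^-1 = 2.3 × 10^-11

Ka = 2.3 × 10^-11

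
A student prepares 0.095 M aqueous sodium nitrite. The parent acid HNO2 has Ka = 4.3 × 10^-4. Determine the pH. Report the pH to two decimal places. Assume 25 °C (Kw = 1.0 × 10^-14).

NO2- is the conjugate base of the weak acid HNO2.
Kb = Kw/Ka = 1.0×10^-14 / 4.3 × 10^-4 = 2.33 × 10^-11
Let x = [OH-] at equilibrium. Kb = x²/(0.095 − x).
Since Kb ≪ C₀, x ≈ √(Kb·C₀) = 1.49 × 10^-6 M.
pOH = −log(1.49 × 10^-6) = 5.83; pH = 14.00 − 5.83 = 8.17

pH = 8.17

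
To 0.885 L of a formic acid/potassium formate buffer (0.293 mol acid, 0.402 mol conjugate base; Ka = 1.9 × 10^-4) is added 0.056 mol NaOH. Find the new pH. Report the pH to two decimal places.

After neutralization: n(HCOOH) = 0.237 mol, n(HCOO-) = 0.458 mol.
pKa = −log(1.9 × 10^-4) = 3.721
pH = pKa + log(n_HCOO-/n_HCOOH) = 3.721 + log(0.458/0.237) = 3.721 + (+0.286)

pH = 4.01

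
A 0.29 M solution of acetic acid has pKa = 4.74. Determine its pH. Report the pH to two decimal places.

pH = 2.64

CH3COOH ⇌ CH3COO- + H+
Ka = 10^(−4.74) = 1.82 × 10^-5
From the ICE table, Ka = x²/(0.29 − x) = 1.82 × 10^-5.
Since Ka ≪ C₀, x ≈ √(Ka·C₀) = 2.30 × 10^-3 M.
pH = −log(2.30 × 10^-3) = 2.64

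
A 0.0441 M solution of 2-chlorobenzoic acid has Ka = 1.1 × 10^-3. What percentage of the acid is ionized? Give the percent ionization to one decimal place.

14.6%

ClC6H4COOH ⇌ ClC6H4COO- + H+; let x = [H+] at equilibrium.
Ka = x²/(C₀ − x); solving the quadratic gives x = 6.44 × 10^-3 M.
Fraction ionized = 6.44 × 10^-3 / 0.0441 = 0.1460 → 14.6%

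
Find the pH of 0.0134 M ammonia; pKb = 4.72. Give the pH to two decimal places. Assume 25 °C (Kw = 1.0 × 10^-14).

pH = 10.70

NH3 + H2O ⇌ NH4+ + OH-
Kb = 10^(−4.72) = 1.91 × 10^-5
From the ICE table, Kb = [OH-]²/(0.0134 − [OH-]) = 1.91 × 10^-5.
Assume [OH-] ≪ 0.0134: [OH-] ≈ √(1.91 × 10^-5 × 0.0134) = 5.06 × 10^-4 M
([OH-]/C₀ = 3.8% < 5%, so the approximation holds.)
pOH = −log(5.06 × 10^-4) = 3.30; pH = 14.00 − 3.30 = 10.70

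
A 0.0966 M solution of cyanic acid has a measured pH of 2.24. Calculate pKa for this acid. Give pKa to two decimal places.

pKa = 3.44

[H+] = 10^(-2.24) = 5.75 × 10^-3 M
At equilibrium [HA] = 0.0966 − 5.75 × 10^-3 = 9.09 × 10^-2 M
Ka = [H+][A-]/[HA] = (5.75 × 10^-3)² / 9.09 × 10^-2 = 3.64 × 10^-4
pKa = -log(3.64 × 10^-4) = 3.44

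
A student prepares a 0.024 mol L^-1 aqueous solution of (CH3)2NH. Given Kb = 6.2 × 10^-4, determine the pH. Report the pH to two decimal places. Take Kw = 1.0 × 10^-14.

(CH3)2NH + H2O ⇌ (CH3)2NH2+ + OH-
From the ICE table, Kb = [OH-]²/(0.024 − [OH-]) = 6.2 × 10^-4.
[OH-] is not negligible relative to C₀; solve [OH-]² + 0.00062·[OH-] − 1.49e-05 = 0.
[OH-] = [−0.00062 + √(0.00062² + 5.95e-05)]/2 = 3.56 × 10^-3 M
pOH = 2.45, so pH = 14.00 − pOH = 11.55

pH = 11.55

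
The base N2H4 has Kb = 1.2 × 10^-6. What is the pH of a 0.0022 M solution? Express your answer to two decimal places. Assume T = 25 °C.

N2H4 + H2O ⇌ N2H5+ + OH-
Kb = x²/(0.0022 − x) = 1.2 × 10^-6
Assume x ≪ 0.0022: x ≈ √(1.2 × 10^-6 × 0.0022) = 5.14 × 10^-5 M
(x/C₀ = 2.3% < 5%, so the approximation holds.)
pOH = 4.29, so pH = 14.00 − pOH = 9.71

pH = 9.71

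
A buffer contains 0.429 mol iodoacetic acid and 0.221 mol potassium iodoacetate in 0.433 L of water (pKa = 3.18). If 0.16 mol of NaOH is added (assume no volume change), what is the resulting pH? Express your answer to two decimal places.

OH- converts ICH2COOH to ICH2COO-: ICH2COOH → 0.269 mol, ICH2COO- → 0.381 mol.
pH = pKa + log([A⁻]/[HA]) = 3.18 + log(0.381/0.269) = 3.18 +0.151

pH = 3.33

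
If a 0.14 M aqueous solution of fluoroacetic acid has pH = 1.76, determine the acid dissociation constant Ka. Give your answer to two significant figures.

[H+] = 10^(-1.76) = 1.74 × 10^-2 M
At equilibrium [HA] = 0.14 − 1.74 × 10^-2 = 1.23 × 10^-1 M
Ka = [H+][A-]/[HA] = (1.74 × 10^-2)² / 1.23 × 10^-1 = 2.5 × 10^-3

Ka = 2.5 × 10^-3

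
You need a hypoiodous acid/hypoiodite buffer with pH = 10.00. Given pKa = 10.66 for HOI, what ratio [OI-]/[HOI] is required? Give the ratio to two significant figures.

ratio = 0.22

pH = pKa + log(r) ⇒ log(r) = 10.00 − 10.66 = -0.66
r = [OI-]/[HOI] = 10^(-0.66) = 0.219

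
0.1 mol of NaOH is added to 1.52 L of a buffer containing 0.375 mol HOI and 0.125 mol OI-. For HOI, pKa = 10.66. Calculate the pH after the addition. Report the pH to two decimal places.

OH- converts HOI to OI-: HOI → 0.275 mol, OI- → 0.225 mol.
pH = pKa + log([A⁻]/[HA]) = 10.66 + log(0.225/0.275) = 10.66 -0.087

pH = 10.57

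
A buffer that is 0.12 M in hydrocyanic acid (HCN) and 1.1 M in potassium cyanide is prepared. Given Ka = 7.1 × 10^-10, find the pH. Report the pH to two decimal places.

pKa = −log(7.1 × 10^-10) = 9.149
Henderson–Hasselbalch: pH = pKa + log([CN-]/[HCN]) = 9.149 + log(1.1/0.12)
pH = 9.149 + (+0.962) = 10.11

pH = 10.11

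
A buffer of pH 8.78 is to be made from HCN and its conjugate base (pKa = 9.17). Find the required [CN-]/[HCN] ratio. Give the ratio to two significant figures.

pH = pKa + log(r) ⇒ log(r) = 8.78 − 9.17 = -0.39
r = [CN-]/[HCN] = 10^(-0.39) = 0.407

ratio = 0.41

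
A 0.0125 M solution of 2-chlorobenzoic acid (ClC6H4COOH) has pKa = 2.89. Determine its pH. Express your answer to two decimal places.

ClC6H4COOH ⇌ ClC6H4COO- + H+
Ka = 10^(−2.89) = 1.29 × 10^-3
From the ICE table, Ka = [H+]²/(0.0125 − [H+]) = 1.29 × 10^-3.
[H+] is not negligible relative to C₀; solve [H+]² + 0.00129·[H+] − 1.61e-05 = 0.
[H+] = [−0.00129 + √(0.00129² + 6.45e-05)]/2 = 3.42 × 10^-3 M
pH = −log(3.42 × 10^-3) = 2.47

pH = 2.47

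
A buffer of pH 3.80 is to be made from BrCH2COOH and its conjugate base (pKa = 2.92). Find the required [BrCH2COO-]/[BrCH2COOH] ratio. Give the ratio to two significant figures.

pH = pKa + log(r) ⇒ log(r) = 3.80 − 2.92 = +0.88
r = [BrCH2COO-]/[BrCH2COOH] = 10^(+0.88) = 7.59

ratio = 7.6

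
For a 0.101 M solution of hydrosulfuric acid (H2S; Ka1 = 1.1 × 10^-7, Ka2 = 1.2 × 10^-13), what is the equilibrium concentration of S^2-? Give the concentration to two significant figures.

First ionization gives [H+] ≈ [HS-] = 1.05 × 10^-4 M.
Second step: Ka2 = [H+][S^2-]/[HS-] ≈ [S^2-] (since [H+] ≈ [HS-]).
So [S^2-] ≈ Ka2.

1.2 × 10^-13 M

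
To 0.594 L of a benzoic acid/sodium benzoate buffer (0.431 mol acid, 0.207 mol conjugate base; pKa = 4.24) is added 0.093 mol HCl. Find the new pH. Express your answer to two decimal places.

pH = 3.58

After neutralization: n(C6H5COOH) = 0.524 mol, n(C6H5COO-) = 0.114 mol.
pH = pKa + log([A⁻]/[HA]) = 4.24 + log(0.114/0.524) = 4.24 -0.662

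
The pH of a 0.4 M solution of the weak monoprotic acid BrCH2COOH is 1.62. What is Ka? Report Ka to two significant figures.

[H+] = 10^(-1.62) = 2.40 × 10^-2 M
At equilibrium [HA] = 0.4 − 2.40 × 10^-2 = 3.76 × 10^-1 M
Ka = [H+][A-]/[HA] = (2.40 × 10^-2)² / 3.76 × 10^-1 = 1.5 × 10^-3

Ka = 1.5 × 10^-3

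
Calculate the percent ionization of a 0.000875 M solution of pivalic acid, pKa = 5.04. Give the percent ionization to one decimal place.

9.7%

(CH3)3CCOOH ⇌ (CH3)3CCOO- + H+; let x = [H+] at equilibrium.
Ka = 10^(−5.04) = 9.12 × 10^-6
Solve x² + 9.12e-06x − 7.98e-09 = 0 → x = 8.49 × 10^-5 M
% ionization = x/C₀ × 100% = 8.49 × 10^-5/0.000875 × 100% = 9.7%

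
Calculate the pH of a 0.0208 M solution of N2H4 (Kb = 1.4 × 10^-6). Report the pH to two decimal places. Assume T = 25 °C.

N2H4 + H2O ⇌ N2H5+ + OH-
From the ICE table, Kb = [OH-]²/(0.0208 − [OH-]) = 1.4 × 10^-6.
Assume [OH-] ≪ 0.0208: [OH-] ≈ √(1.4 × 10^-6 × 0.0208) = 1.71 × 10^-4 M
pOH = 3.77, so pH = 14.00 − pOH = 10.23

pH = 10.23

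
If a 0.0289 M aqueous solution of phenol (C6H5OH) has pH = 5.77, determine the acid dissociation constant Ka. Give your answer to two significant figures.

[H+] = 10^(-5.77) = 1.70 × 10^-6 M
At equilibrium [HA] = 0.0289 − 1.70 × 10^-6 = 2.89 × 10^-2 M
Ka = [H+][A-]/[HA] = (1.70 × 10^-6)² / 2.89 × 10^-2 = 1.0 × 10^-10

Ka = 1.0 × 10^-10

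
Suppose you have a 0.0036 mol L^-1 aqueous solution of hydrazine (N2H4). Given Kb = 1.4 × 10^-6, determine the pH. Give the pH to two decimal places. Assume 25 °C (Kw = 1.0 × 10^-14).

pH = 9.85

N2H4 + H2O ⇌ N2H5+ + OH-
Let x = [OH-] at equilibrium. Kb = x²/(0.0036 − x).
Since Kb ≪ C₀, x ≈ √(Kb·C₀) = 7.10 × 10^-5 M.
pOH = 4.15, so pH = 14.00 − pOH = 9.85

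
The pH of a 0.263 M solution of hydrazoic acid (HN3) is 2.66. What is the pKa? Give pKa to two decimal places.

pKa = 4.74

[H+] = 10^(-2.66) = 2.19 × 10^-3 M
At equilibrium [HA] = 0.263 − 2.19 × 10^-3 = 2.61 × 10^-1 M
Ka = [H+][A-]/[HA] = (2.19 × 10^-3)² / 2.61 × 10^-1 = 1.84 × 10^-5
pKa = -log(1.84 × 10^-5) = 4.74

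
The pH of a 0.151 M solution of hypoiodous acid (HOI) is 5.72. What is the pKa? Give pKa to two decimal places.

pKa = 10.62

[H+] = 10^(-5.72) = 1.91 × 10^-6 M
At equilibrium [HA] = 0.151 − 1.91 × 10^-6 = 1.51 × 10^-1 M
Ka = [H+][A-]/[HA] = (1.91 × 10^-6)² / 1.51 × 10^-1 = 2.42 × 10^-11
pKa = -log(2.42 × 10^-11) = 10.62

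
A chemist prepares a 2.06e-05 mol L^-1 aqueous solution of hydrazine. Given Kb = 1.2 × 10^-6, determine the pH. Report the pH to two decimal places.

pH = 8.64

N2H4 + H2O ⇌ N2H5+ + OH-
Kb = [OH-]²/(2.06e-05 − [OH-]) = 1.2 × 10^-6
Here C₀/Kb ≈ 17.2, so the small-[OH-] approximation fails. Use the quadratic:
[OH-] = (−Kb + √(Kb² + 4·Kb·C₀))/2 = 4.41 × 10^-6 M
pOH = 5.36, so pH = 14.00 − pOH = 8.64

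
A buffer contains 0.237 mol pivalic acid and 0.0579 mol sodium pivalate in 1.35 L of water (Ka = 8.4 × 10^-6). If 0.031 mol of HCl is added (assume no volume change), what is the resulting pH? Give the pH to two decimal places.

pH = 4.08

Added H+ converts (CH3)3CCOO- to (CH3)3CCOOH: (CH3)3CCOOH → 0.268 mol, (CH3)3CCOO- → 0.0269 mol.
pKa = −log(8.4 × 10^-6) = 5.076
pH = pKa + log([A⁻]/[HA]) = 5.076 + log(0.0269/0.268) = 5.076 -0.998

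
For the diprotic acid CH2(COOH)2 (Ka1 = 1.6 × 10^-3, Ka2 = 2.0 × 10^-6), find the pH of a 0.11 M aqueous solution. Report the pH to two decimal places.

pH = 1.90

Since Ka1 ≫ Ka2, the first ionization dominates [H+].
Ka1 = x²/(0.11 − x) = 1.6 × 10^-3
Solving the quadratic: x = (−Ka1 + √(Ka1² + 4·Ka1·C₀))/2 = 1.25 × 10^-2 M
pH = −log(1.25 × 10^-2) = 1.90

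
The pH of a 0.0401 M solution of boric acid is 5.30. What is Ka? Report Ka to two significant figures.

Ka = 6.3 × 10^-10

[H+] = 10^(-5.30) = 5.01 × 10^-6 M
At equilibrium [HA] = 0.0401 − 5.01 × 10^-6 = 4.01 × 10^-2 M
Ka = [H+][A-]/[HA] = (5.01 × 10^-6)² / 4.01 × 10^-2 = 6.3 × 10^-10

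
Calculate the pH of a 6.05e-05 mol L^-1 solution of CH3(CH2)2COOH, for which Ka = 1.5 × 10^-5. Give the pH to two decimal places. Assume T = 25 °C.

CH3(CH2)2COOH ⇌ CH3(CH2)2COO- + H+
Let x = [H+] at equilibrium. Ka = x²/(6.05e-05 − x).
x is not negligible relative to C₀; solve x² + 1.5e-05·x − 9.08e-10 = 0.
x = (−Ka + √(Ka² + 4·Ka·C₀))/2 = 2.35 × 10^-5 M
pH = −log[H+] = −log(2.35 × 10^-5) = 4.63

pH = 4.63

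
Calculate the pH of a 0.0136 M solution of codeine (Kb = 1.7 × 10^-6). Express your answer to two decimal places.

pH = 10.18

C18H21NO3 + H2O ⇌ C18H22NO3+ + OH-
Let x = [OH-] at equilibrium. Kb = x²/(0.0136 − x).
Assume x ≪ 0.0136: x ≈ √(1.7 × 10^-6 × 0.0136) = 1.52 × 10^-4 M
(x/C₀ = 1.1% < 5%, so the approximation holds.)
pOH = 3.82, so pH = 14.00 − pOH = 10.18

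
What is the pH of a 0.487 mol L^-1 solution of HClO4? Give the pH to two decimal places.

HClO4 is a strong acid and dissociates completely, so [H+] = 0.487 M.
pH = -log(0.487) = 0.31

pH = 0.31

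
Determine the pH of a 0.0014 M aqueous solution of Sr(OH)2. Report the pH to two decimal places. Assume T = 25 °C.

pH = 11.45

Sr(OH)2 is a strong base (each formula unit releases 2 OH-); [OH-] = 0.0028 M.
pOH = -log(0.0028) = 2.55
pH = 14.00 - 2.55 = 11.45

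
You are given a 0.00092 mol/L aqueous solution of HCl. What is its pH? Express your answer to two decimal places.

HCl is a strong acid and dissociates completely, so [H+] = 0.00092 M.
pH = -log(0.00092) = 3.04

pH = 3.04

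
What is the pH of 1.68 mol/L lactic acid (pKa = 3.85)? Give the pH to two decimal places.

CH3CH(OH)COOH ⇌ CH3CH(OH)COO- + H+
Ka = 10^(−3.85) = 1.41 × 10^-4
Ka = [H+]²/(1.68 − [H+]) = 1.41 × 10^-4
Since Ka ≪ C₀, [H+] ≈ √(Ka·C₀) = 1.54 × 10^-2 M.
([H+]/C₀ = 0.92% < 5%, so the approximation holds.)
pH = −log[H+] = −log(1.54 × 10^-2) = 1.81

pH = 1.81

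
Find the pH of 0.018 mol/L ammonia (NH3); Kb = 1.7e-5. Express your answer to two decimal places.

pH = 10.74

NH3 + H2O ⇌ NH4+ + OH-
From the ICE table, Kb = [OH-]²/(0.018 − [OH-]) = 1.7 × 10^-5.
Assume [OH-] ≪ 0.018: [OH-] ≈ √(1.7 × 10^-5 × 0.018) = 5.53 × 10^-4 M
([OH-]/C₀ = 3.1% < 5%, so the approximation holds.)
pOH = −log(5.53 × 10^-4) = 3.26; pH = 14.00 − 3.26 = 10.74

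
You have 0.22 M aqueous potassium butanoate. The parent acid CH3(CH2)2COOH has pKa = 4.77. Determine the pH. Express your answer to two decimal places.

CH3(CH2)2COO- is the conjugate base of the weak acid CH3(CH2)2COOH.
Ka = 10^(−4.77) = 1.70 × 10^-5
Kb = Kw/Ka = 1.0×10^-14 / 1.70 × 10^-5 = 5.88 × 10^-10
From the ICE table, Kb = [OH-]²/(0.22 − [OH-]) = 5.88 × 10^-10.
Neglecting [OH-] in the denominator: [OH-] = √(5.88 × 10^-10 × 0.22) = 1.14 × 10^-5 M
pOH = 4.94, so pH = 14.00 − pOH = 9.06

pH = 9.06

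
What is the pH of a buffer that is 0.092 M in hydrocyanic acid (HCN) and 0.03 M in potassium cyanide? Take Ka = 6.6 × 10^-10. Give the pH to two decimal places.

pH = 8.69

pKa = −log(6.6 × 10^-10) = 9.180
Henderson–Hasselbalch: pH = pKa + log([CN-]/[HCN]) = 9.180 + log(0.03/0.092)
pH = 9.180 + (-0.487) = 8.69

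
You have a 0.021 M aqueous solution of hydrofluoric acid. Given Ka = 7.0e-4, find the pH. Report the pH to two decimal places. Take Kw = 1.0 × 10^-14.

HF ⇌ F- + H+
Ka = x²/(0.021 − x) = 7.0 × 10^-4
x is not negligible relative to C₀; solve x² + 0.0007·x − 1.47e-05 = 0.
x = (−Ka + √(Ka² + 4·Ka·C₀))/2 = 3.50 × 10^-3 M
pH = −log[H+] = −log(3.50 × 10^-3) = 2.46

pH = 2.46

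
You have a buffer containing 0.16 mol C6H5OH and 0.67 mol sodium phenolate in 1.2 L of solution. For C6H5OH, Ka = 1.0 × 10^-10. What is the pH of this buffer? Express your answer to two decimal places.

pH = 10.62

pKa = −log(1.0 × 10^-10) = 10.000
pH = pKa + log([A⁻]/[HA]) = 10.000 + log(0.67/0.16)
pH = 10.000 + (+0.622) = 10.62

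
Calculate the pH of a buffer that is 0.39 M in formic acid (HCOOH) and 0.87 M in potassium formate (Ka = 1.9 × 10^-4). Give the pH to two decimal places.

pH = 4.07

pKa = −log(1.9 × 10^-4) = 3.721
Using pH = pKa + log([base]/[acid]) with [base]/[acid] = 0.87/0.39:
pH = 3.721 + (+0.348) = 4.07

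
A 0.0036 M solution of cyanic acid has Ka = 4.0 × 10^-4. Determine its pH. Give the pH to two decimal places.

HOCN ⇌ OCN- + H+
Ka = x²/(0.0036 − x) = 4.0 × 10^-4
Here C₀/Ka ≈ 9, so the small-x approximation fails. Use the quadratic:
x = [−0.0004 + √(0.0004² + 5.76e-06)]/2 = 1.02 × 10^-3 M
pH = −log[H+] = −log(1.02 × 10^-3) = 2.99

pH = 2.99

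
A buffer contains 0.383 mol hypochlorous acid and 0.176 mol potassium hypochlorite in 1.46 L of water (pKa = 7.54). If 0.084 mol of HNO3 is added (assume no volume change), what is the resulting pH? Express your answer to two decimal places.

pH = 6.83

Added H+ converts OCl- to HOCl: HOCl → 0.467 mol, OCl- → 0.092 mol.
Henderson–Hasselbalch with mole ratio 0.092/0.467: pH = 7.54 + (-0.706)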